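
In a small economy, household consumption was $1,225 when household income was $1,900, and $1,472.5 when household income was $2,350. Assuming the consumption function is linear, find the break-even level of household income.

MPC = (1472.5 − 1225)/(2350 − 1900) = 247.5/450 = 0.55
a = 1225 − 0.55(1900) = 1225 − 1045 = 180
Break-even: Y = a/(1−MPC) = 180/0.45 = 400

Y = 400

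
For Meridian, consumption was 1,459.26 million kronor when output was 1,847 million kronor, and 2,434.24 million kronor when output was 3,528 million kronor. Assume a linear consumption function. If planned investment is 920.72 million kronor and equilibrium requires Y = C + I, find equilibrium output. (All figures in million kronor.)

MPC = (2434.24 − 1459.26)/(3528 − 1847) = 974.98/1681 = 0.58
a = 1459.26 − 0.58(1847) = 388
Equilibrium: Y = 388 + 0.58Y + 920.72
0.42Y = 1308.72, so Y = 1308.72/0.42 = 3116

Y = 3116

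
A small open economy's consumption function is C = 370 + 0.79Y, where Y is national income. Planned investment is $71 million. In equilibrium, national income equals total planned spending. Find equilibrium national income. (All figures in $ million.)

Y = C + I = 370 + 0.79Y + 71
Y − 0.79Y = 441
0.21Y = 441, so Y = 441/0.21 = 2100

Y = 2100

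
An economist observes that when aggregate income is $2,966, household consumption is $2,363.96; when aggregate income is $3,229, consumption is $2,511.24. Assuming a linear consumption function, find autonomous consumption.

MPC = ΔC/ΔY = (2511.24 − 2363.96)/(3229 − 2966) = 147.28/263 = 0.56
a = C − MPC·Y = 2363.96 − 0.56(2966) = 2363.96 − 1660.96 = 703

a = 703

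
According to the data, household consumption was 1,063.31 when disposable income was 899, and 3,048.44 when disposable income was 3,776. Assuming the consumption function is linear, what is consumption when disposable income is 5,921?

MPC = (3048.44 − 1063.31)/(3776 − 899) = 1985.13/2877 = 0.69
a = 1063.31 − 0.69(899) = 1063.31 − 620.31 = 443
C = 443 + 0.69(5921) = 443 + 4085.49 = 4528.49

C = 4528.49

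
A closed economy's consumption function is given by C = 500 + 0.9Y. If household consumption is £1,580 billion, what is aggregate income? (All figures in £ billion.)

Y = 1200

500 + 0.9Y = 1580
0.9Y = 1080, so Y = 1080/0.9 = 1200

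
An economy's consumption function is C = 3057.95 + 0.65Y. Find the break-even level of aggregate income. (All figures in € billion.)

At break-even, C = Y: 3057.95 + 0.65Y = Y
0.35Y = 3057.95, so Y = 3057.95/0.35 = 8737

Y = 8737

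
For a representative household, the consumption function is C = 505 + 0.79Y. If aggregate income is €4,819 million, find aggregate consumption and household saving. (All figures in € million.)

C = 4312.01; S = 506.99

C = 505 + 0.79(4819) = 505 + 3807.01 = 4312.01
S = Y − C = 4819 − 4312.01 = 506.99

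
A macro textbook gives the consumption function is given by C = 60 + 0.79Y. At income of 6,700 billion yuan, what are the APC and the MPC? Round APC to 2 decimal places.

APC = 0.80; MPC = 0.79

MPC = 0.79 (the slope of the consumption function)
C = 60 + 0.79(6700) = 5353, so APC = 5353/6700 = 0.80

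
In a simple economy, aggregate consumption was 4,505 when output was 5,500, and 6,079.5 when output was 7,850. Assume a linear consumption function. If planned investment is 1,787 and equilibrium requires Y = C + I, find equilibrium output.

Y = 7900

MPC = (6079.5 − 4505)/(7850 − 5500) = 1574.5/2350 = 0.67
a = 4505 − 0.67(5500) = 820
Equilibrium: Y = 820 + 0.67Y + 1787
0.33Y = 2607, so Y = 2607/0.33 = 7900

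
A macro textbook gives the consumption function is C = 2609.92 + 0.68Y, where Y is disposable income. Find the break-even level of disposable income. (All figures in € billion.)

At break-even, C = Y: 2609.92 + 0.68Y = Y
0.32Y = 2609.92, so Y = 2609.92/0.32 = 8156

Y = 8156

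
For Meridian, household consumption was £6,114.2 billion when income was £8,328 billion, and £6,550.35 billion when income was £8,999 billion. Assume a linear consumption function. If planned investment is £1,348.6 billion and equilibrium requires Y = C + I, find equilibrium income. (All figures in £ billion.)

MPC = (6550.35 − 6114.2)/(8999 − 8328) = 436.15/671 = 0.65
a = 6114.2 − 0.65(8328) = 701
Equilibrium: Y = 701 + 0.65Y + 1348.6
0.35Y = 2049.6, so Y = 2049.6/0.35 = 5856

Y = 5856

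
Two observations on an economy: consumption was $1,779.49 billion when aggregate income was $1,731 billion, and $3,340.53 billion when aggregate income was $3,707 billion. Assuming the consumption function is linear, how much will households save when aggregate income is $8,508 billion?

S = 1374.68

MPC = (3340.53 − 1779.49)/(3707 − 1731) = 1561.04/1976 = 0.79
a = 1779.49 − 0.79(1731) = 1779.49 − 1367.49 = 412
C = 412 + 0.79(8508) = 7133.32
S = 8508 − 7133.32 = 1374.68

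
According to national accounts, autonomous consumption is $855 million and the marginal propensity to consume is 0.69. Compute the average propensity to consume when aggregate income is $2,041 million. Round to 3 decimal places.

C = 855 + 0.69(2041) = 2263.29
APC = C/Y = 2263.29/2041 = 1.109

APC = 1.109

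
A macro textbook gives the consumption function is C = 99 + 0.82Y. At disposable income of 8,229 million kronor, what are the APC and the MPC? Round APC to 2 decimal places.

APC = 0.83; MPC = 0.82

MPC = 0.82 (the slope of the consumption function)
C = 99 + 0.82(8229) = 6846.78, so APC = 6846.78/8229 = 0.83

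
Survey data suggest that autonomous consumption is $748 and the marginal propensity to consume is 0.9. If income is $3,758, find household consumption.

C = 4130.2

C = 748 + 0.9(3758) = 748 + 3382.2 = 4130.2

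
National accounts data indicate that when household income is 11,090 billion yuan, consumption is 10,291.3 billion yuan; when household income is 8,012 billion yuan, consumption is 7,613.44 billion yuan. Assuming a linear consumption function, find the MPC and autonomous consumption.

MPC = 0.87; a = 643

MPC = ΔC/ΔY = (10291.3 − 7613.44)/(11090 − 8012) = 2677.86/3078 = 0.87
a = C − MPC·Y = 7613.44 − 0.87(8012) = 7613.44 − 6970.44 = 643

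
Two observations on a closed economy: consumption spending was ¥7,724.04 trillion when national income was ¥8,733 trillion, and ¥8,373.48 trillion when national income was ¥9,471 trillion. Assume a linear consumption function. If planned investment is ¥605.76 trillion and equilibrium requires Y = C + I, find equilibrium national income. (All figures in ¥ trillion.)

Y = 5373

MPC = (8373.48 − 7724.04)/(9471 − 8733) = 649.44/738 = 0.88
a = 7724.04 − 0.88(8733) = 39
Equilibrium: Y = 39 + 0.88Y + 605.76
0.12Y = 644.76, so Y = 644.76/0.12 = 5373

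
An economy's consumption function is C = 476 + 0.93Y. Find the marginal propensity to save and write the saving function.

MPS = 1 − MPC = 1 − 0.93 = 0.07
S = Y − C = -476 + 0.07Y

MPS = 0.07; S = -476 + 0.07Y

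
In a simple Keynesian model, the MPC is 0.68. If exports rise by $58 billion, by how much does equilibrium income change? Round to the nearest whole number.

The multiplier is 1/(1 − MPC) = 1/0.32.
ΔY = 58/0.32 = 181.25 ≈ 181

ΔY ≈ 181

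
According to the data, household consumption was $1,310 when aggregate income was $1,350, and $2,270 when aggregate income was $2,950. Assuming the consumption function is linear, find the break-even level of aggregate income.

MPC = (2270 − 1310)/(2950 − 1350) = 960/1600 = 0.6
a = 1310 − 0.6(1350) = 1310 − 810 = 500
Break-even: Y = a/(1−MPC) = 500/0.4 = 1250

Y = 1250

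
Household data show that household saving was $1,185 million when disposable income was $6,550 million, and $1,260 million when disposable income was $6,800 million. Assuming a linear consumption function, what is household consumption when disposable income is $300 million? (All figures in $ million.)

MPS = ΔS/ΔY = (1260 − 1185)/(6800 − 6550) = 75/250 = 0.3
MPC = 1 − MPS = 0.7
Autonomous saving = 1185 − 0.3(6550) = -780, so a = 780
C = 780 + 0.7(300) = 780 + 210 = 990

C = 990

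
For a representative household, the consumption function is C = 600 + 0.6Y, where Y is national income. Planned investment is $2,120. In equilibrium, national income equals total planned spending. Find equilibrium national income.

Y = C + I = 600 + 0.6Y + 2120
Y − 0.6Y = 2720
0.4Y = 2720, so Y = 2720/0.4 = 6800

Y = 6800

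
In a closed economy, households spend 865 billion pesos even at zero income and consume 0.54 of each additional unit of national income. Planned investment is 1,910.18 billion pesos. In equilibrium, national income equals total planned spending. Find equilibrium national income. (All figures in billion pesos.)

Y = 6033

Y = C + I = 865 + 0.54Y + 1910.18
Y − 0.54Y = 2775.18
0.46Y = 2775.18, so Y = 2775.18/0.46 = 6033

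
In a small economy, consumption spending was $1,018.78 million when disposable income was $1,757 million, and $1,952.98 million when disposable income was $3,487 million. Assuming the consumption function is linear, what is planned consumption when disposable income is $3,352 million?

C = 1880.08

MPC = (1952.98 − 1018.78)/(3487 − 1757) = 934.2/1730 = 0.54
a = 1018.78 − 0.54(1757) = 1018.78 − 948.78 = 70
C = 70 + 0.54(3352) = 70 + 1810.08 = 1880.08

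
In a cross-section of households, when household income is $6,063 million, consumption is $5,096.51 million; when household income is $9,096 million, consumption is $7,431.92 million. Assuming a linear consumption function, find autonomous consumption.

MPC = ΔC/ΔY = (7431.92 − 5096.51)/(9096 − 6063) = 2335.41/3033 = 0.77
a = C − MPC·Y = 5096.51 − 0.77(6063) = 5096.51 − 4668.51 = 428

a = 428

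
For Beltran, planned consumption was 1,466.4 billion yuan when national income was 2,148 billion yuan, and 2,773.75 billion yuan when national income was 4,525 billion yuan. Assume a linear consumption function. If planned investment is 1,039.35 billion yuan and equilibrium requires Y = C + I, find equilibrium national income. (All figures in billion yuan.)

MPC = (2773.75 − 1466.4)/(4525 − 2148) = 1307.35/2377 = 0.55
a = 1466.4 − 0.55(2148) = 285
Equilibrium: Y = 285 + 0.55Y + 1039.35
0.45Y = 1324.35, so Y = 1324.35/0.45 = 2943

Y = 2943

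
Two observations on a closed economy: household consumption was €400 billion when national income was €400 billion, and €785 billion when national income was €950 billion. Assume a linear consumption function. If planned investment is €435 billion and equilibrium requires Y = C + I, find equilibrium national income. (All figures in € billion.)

Y = 1850

MPC = (785 − 400)/(950 − 400) = 385/550 = 0.7
a = 400 − 0.7(400) = 120
Equilibrium: Y = 120 + 0.7Y + 435
0.3Y = 555, so Y = 555/0.3 = 1850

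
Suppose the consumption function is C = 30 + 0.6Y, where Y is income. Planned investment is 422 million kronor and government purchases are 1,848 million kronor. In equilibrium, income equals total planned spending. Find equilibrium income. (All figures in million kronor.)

Y = 5750

Y = C + I + G = 30 + 0.6Y + 422 + 1848
Y − 0.6Y = 2300
0.4Y = 2300, so Y = 2300/0.4 = 5750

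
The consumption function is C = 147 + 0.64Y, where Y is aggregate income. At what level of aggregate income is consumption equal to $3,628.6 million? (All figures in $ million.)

147 + 0.64Y = 3628.6
0.64Y = 3481.6, so Y = 3481.6/0.64 = 5440

Y = 5440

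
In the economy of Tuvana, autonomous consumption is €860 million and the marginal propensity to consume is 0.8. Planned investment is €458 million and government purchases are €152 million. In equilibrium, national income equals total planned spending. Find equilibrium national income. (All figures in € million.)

Y = 7350

Y = C + I + G = 860 + 0.8Y + 458 + 152
Y − 0.8Y = 1470
0.2Y = 1470, so Y = 1470/0.2 = 7350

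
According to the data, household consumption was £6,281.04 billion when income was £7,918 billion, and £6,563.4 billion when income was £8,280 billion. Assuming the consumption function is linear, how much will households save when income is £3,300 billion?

MPC = (6563.4 − 6281.04)/(8280 − 7918) = 282.36/362 = 0.78
a = 6281.04 − 0.78(7918) = 6281.04 − 6176.04 = 105
C = 105 + 0.78(3300) = 2679
S = 3300 − 2679 = 621

S = 621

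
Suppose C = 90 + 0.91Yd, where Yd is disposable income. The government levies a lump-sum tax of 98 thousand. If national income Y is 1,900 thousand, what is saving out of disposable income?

Yd = Y − T = 1900 − 98 = 1802
C = 90 + 0.91(1802) = 90 + 1639.82 = 1729.82
S = Yd − C = 1802 − 1729.82 = 72.18

S = 72.18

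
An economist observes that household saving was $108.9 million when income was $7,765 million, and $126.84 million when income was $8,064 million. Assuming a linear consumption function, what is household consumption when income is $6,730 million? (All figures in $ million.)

C = 6683.2

MPS = ΔS/ΔY = (126.84 − 108.9)/(8064 − 7765) = 17.94/299 = 0.06
MPC = 1 − MPS = 0.94
Autonomous saving = 108.9 − 0.06(7765) = -357, so a = 357
C = 357 + 0.94(6730) = 357 + 6326.2 = 6683.2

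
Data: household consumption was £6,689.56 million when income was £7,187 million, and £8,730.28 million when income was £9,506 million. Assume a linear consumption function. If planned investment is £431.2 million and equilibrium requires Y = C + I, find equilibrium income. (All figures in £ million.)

MPC = (8730.28 − 6689.56)/(9506 − 7187) = 2040.72/2319 = 0.88
a = 6689.56 − 0.88(7187) = 365
Equilibrium: Y = 365 + 0.88Y + 431.2
0.12Y = 796.2, so Y = 796.2/0.12 = 6635

Y = 6635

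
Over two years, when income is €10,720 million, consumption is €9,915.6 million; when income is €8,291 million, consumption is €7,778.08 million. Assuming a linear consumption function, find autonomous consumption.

MPC = ΔC/ΔY = (9915.6 − 7778.08)/(10720 − 8291) = 2137.52/2429 = 0.88
a = C − MPC·Y = 7778.08 − 0.88(8291) = 7778.08 − 7296.08 = 482

a = 482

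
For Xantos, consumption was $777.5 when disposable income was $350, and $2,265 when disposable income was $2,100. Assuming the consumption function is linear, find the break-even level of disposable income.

Y = 3200

MPC = (2265 − 777.5)/(2100 − 350) = 1487.5/1750 = 0.85
a = 777.5 − 0.85(350) = 777.5 − 297.5 = 480
Break-even: Y = a/(1−MPC) = 480/0.15 = 3200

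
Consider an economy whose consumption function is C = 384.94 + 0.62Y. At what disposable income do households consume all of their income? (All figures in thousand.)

Y = 1013

At break-even, C = Y: 384.94 + 0.62Y = Y
0.38Y = 384.94, so Y = 384.94/0.38 = 1013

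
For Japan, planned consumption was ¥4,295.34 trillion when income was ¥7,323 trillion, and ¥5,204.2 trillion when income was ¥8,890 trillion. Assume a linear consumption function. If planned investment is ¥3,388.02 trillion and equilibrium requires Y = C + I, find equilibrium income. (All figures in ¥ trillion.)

MPC = (5204.2 − 4295.34)/(8890 − 7323) = 908.86/1567 = 0.58
a = 4295.34 − 0.58(7323) = 48
Equilibrium: Y = 48 + 0.58Y + 3388.02
0.42Y = 3436.02, so Y = 3436.02/0.42 = 8181

Y = 8181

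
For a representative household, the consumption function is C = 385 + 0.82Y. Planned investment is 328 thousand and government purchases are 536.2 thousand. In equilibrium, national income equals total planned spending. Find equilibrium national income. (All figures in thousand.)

Y = 6940

Y = C + I + G = 385 + 0.82Y + 328 + 536.2
Y − 0.82Y = 1249.2
0.18Y = 1249.2, so Y = 1249.2/0.18 = 6940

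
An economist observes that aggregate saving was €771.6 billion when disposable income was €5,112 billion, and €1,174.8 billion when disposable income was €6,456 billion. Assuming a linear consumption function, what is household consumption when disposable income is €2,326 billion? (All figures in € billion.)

MPS = ΔS/ΔY = (1174.8 − 771.6)/(6456 − 5112) = 403.2/1344 = 0.3
MPC = 1 − MPS = 0.7
Autonomous saving = 771.6 − 0.3(5112) = -762, so a = 762
C = 762 + 0.7(2326) = 762 + 1628.2 = 2390.2

C = 2390.2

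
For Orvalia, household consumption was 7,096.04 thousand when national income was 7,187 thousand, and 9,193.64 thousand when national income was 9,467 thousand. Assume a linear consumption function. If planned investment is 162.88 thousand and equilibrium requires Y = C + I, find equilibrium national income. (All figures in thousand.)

MPC = (9193.64 − 7096.04)/(9467 − 7187) = 2097.6/2280 = 0.92
a = 7096.04 − 0.92(7187) = 484
Equilibrium: Y = 484 + 0.92Y + 162.88
0.08Y = 646.88, so Y = 646.88/0.08 = 8086

Y = 8086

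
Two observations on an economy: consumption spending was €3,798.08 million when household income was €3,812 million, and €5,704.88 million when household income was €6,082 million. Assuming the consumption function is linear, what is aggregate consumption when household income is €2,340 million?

MPC = (5704.88 − 3798.08)/(6082 − 3812) = 1906.8/2270 = 0.84
a = 3798.08 − 0.84(3812) = 3798.08 − 3202.08 = 596
C = 596 + 0.84(2340) = 596 + 1965.6 = 2561.6

C = 2561.6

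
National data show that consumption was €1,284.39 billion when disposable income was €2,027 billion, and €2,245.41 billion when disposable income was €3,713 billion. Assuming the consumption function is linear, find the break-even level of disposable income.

MPC = (2245.41 − 1284.39)/(3713 − 2027) = 961.02/1686 = 0.57
a = 1284.39 − 0.57(2027) = 1284.39 − 1155.39 = 129
Break-even: Y = a/(1−MPC) = 129/0.43 = 300

Y = 300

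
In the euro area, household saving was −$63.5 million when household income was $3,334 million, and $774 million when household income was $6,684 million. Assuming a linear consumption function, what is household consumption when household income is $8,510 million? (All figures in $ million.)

C = 7279.5

MPS = ΔS/ΔY = (774 − (-63.5))/(6684 − 3334) = 837.5/3350 = 0.25
MPC = 1 − MPS = 0.75
Autonomous saving = -63.5 − 0.25(3334) = -897, so a = 897
C = 897 + 0.75(8510) = 897 + 6382.5 = 7279.5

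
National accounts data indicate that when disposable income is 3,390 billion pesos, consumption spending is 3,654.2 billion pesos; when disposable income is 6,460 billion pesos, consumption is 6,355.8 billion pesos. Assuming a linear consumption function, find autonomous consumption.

a = 671

MPC = ΔC/ΔY = (6355.8 − 3654.2)/(6460 − 3390) = 2701.6/3070 = 0.88
a = C − MPC·Y = 3654.2 − 0.88(3390) = 3654.2 − 2983.2 = 671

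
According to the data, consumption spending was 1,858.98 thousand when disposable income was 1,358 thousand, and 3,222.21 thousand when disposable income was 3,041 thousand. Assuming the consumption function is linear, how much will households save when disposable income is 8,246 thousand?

MPC = (3222.21 − 1858.98)/(3041 − 1358) = 1363.23/1683 = 0.81
a = 1858.98 − 0.81(1358) = 1858.98 − 1099.98 = 759
C = 759 + 0.81(8246) = 7438.26
S = 8246 − 7438.26 = 807.74

S = 807.74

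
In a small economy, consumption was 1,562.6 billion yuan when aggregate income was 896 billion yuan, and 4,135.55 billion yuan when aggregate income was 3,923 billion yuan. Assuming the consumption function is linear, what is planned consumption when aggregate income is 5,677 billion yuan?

MPC = (4135.55 − 1562.6)/(3923 − 896) = 2572.95/3027 = 0.85
a = 1562.6 − 0.85(896) = 1562.6 − 761.6 = 801
C = 801 + 0.85(5677) = 801 + 4825.45 = 5626.45

C = 5626.45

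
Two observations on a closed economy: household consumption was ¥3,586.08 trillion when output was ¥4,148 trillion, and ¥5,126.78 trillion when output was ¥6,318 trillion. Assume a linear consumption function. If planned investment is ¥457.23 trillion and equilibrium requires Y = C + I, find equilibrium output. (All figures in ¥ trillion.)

MPC = (5126.78 − 3586.08)/(6318 − 4148) = 1540.7/2170 = 0.71
a = 3586.08 − 0.71(4148) = 641
Equilibrium: Y = 641 + 0.71Y + 457.23
0.29Y = 1098.23, so Y = 1098.23/0.29 = 3787

Y = 3787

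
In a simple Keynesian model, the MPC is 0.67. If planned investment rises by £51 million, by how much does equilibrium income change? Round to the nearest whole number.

The multiplier is 1/(1 − MPC) = 1/0.33.
ΔY = 51/0.33 = 154.55 ≈ 155

ΔY ≈ 155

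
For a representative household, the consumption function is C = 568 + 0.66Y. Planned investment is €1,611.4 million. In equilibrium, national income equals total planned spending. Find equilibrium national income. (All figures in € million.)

Y = 6410

Y = C + I = 568 + 0.66Y + 1611.4
Y − 0.66Y = 2179.4
0.34Y = 2179.4, so Y = 2179.4/0.34 = 6410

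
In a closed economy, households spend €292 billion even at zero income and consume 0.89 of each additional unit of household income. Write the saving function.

S = Y − C = Y − (292 + 0.89Y) = -292 + (1 − 0.89)Y

S = -292 + 0.11Y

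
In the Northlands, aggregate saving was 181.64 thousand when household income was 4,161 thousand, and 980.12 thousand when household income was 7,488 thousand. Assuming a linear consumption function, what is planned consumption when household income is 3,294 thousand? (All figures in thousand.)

C = 3320.44

MPS = ΔS/ΔY = (980.12 − 181.64)/(7488 − 4161) = 798.48/3327 = 0.24
MPC = 1 − MPS = 0.76
Autonomous saving = 181.64 − 0.24(4161) = -817, so a = 817
C = 817 + 0.76(3294) = 817 + 2503.44 = 3320.44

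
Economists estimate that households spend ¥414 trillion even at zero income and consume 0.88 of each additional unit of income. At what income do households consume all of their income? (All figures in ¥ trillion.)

Y = 3450

At break-even, C = Y: 414 + 0.88Y = Y
0.12Y = 414, so Y = 414/0.12 = 3450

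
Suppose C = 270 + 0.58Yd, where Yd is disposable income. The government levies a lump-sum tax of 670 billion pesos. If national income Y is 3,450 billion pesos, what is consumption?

C = 1882.4

Yd = Y − T = 3450 − 670 = 2780
C = 270 + 0.58(2780) = 270 + 1612.4 = 1882.4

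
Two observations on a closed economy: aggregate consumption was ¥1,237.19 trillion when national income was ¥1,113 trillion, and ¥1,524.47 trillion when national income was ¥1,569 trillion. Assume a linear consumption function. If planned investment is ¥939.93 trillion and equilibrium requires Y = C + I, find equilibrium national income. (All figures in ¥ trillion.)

Y = 3989

MPC = (1524.47 − 1237.19)/(1569 − 1113) = 287.28/456 = 0.63
a = 1237.19 − 0.63(1113) = 536
Equilibrium: Y = 536 + 0.63Y + 939.93
0.37Y = 1475.93, so Y = 1475.93/0.37 = 3989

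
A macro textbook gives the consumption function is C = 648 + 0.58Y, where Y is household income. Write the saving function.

S = -648 + 0.42Y

S = Y − C = Y − (648 + 0.58Y) = -648 + (1 − 0.58)Y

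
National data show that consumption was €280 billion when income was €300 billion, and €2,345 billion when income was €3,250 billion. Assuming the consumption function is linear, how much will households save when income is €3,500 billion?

MPC = (2345 − 280)/(3250 − 300) = 2065/2950 = 0.7
a = 280 − 0.7(300) = 280 − 210 = 70
C = 70 + 0.7(3500) = 2520
S = 3500 − 2520 = 980

S = 980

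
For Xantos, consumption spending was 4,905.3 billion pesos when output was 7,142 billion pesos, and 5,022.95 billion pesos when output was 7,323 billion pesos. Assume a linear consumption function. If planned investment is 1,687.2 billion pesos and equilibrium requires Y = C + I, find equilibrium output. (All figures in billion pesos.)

MPC = (5022.95 − 4905.3)/(7323 − 7142) = 117.65/181 = 0.65
a = 4905.3 − 0.65(7142) = 263
Equilibrium: Y = 263 + 0.65Y + 1687.2
0.35Y = 1950.2, so Y = 1950.2/0.35 = 5572

Y = 5572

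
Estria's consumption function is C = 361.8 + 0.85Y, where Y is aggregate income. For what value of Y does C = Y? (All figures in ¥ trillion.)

Y = 2412

At break-even, C = Y: 361.8 + 0.85Y = Y
0.15Y = 361.8, so Y = 361.8/0.15 = 2412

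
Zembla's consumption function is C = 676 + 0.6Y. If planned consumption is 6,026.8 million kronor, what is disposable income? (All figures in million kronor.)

676 + 0.6Y = 6026.8
0.6Y = 5350.8, so Y = 5350.8/0.6 = 8918

Y = 8918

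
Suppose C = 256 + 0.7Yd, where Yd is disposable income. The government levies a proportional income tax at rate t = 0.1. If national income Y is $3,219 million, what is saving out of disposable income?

Yd = (1 − 0.1)(3219) = 0.9(3219) = 2897.1
C = 256 + 0.7(2897.1) = 256 + 2027.97 = 2283.97
S = Yd − C = 2897.1 − 2283.97 = 613.13

S = 613.13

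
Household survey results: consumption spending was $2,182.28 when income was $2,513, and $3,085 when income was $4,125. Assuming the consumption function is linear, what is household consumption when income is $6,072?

MPC = (3085 − 2182.28)/(4125 − 2513) = 902.72/1612 = 0.56
a = 2182.28 − 0.56(2513) = 2182.28 − 1407.28 = 775
C = 775 + 0.56(6072) = 775 + 3400.32 = 4175.32

C = 4175.32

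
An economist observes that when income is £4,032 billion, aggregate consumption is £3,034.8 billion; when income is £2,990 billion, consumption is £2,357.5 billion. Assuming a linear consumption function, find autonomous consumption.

MPC = ΔC/ΔY = (3034.8 − 2357.5)/(4032 − 2990) = 677.3/1042 = 0.65
a = C − MPC·Y = 2357.5 − 0.65(2990) = 2357.5 − 1943.5 = 414

a = 414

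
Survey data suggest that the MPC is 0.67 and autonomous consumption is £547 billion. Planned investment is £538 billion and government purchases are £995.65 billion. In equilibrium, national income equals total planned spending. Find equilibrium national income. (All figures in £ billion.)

Y = C + I + G = 547 + 0.67Y + 538 + 995.65
Y − 0.67Y = 2080.65
0.33Y = 2080.65, so Y = 2080.65/0.33 = 6305

Y = 6305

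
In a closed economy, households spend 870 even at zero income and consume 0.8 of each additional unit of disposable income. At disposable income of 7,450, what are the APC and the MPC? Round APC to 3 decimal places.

MPC = 0.8 (the slope of the consumption function)
C = 870 + 0.8(7450) = 6830, so APC = 6830/7450 = 0.917

APC = 0.917; MPC = 0.8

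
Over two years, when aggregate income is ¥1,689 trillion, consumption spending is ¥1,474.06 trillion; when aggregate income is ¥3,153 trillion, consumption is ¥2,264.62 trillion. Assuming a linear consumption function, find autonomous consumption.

a = 562

MPC = ΔC/ΔY = (2264.62 − 1474.06)/(3153 − 1689) = 790.56/1464 = 0.54
a = C − MPC·Y = 1474.06 − 0.54(1689) = 1474.06 − 912.06 = 562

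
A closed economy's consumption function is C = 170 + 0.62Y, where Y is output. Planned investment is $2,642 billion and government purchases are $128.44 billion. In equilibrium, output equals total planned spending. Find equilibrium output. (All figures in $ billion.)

Y = C + I + G = 170 + 0.62Y + 2642 + 128.44
Y − 0.62Y = 2940.44
0.38Y = 2940.44, so Y = 2940.44/0.38 = 7738

Y = 7738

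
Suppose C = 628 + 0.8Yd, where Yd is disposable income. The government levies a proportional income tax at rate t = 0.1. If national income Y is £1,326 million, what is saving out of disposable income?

S = -389.32

Yd = (1 − 0.1)(1326) = 0.9(1326) = 1193.4
C = 628 + 0.8(1193.4) = 628 + 954.72 = 1582.72
S = Yd − C = 1193.4 − 1582.72 = -389.32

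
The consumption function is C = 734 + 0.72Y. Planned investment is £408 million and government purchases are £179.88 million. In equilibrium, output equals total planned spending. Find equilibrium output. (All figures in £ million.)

Y = 4721

Y = C + I + G = 734 + 0.72Y + 408 + 179.88
Y − 0.72Y = 1321.88
0.28Y = 1321.88, so Y = 1321.88/0.28 = 4721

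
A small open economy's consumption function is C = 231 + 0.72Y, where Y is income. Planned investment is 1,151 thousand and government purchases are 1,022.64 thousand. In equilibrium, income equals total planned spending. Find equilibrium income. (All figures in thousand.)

Y = C + I + G = 231 + 0.72Y + 1151 + 1022.64
Y − 0.72Y = 2404.64
0.28Y = 2404.64, so Y = 2404.64/0.28 = 8588

Y = 8588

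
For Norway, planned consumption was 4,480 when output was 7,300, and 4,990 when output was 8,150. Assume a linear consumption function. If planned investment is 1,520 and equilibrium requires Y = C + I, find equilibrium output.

MPC = (4990 − 4480)/(8150 − 7300) = 510/850 = 0.6
a = 4480 − 0.6(7300) = 100
Equilibrium: Y = 100 + 0.6Y + 1520
0.4Y = 1620, so Y = 1620/0.4 = 4050

Y = 4050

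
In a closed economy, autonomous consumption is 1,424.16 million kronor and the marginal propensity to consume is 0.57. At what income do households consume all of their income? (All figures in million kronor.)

Y = 3312

At break-even, C = Y: 1424.16 + 0.57Y = Y
0.43Y = 1424.16, so Y = 1424.16/0.43 = 3312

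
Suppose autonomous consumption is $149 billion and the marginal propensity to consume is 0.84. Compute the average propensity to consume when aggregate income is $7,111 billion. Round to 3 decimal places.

C = 149 + 0.84(7111) = 6122.24
APC = C/Y = 6122.24/7111 = 0.861

APC = 0.861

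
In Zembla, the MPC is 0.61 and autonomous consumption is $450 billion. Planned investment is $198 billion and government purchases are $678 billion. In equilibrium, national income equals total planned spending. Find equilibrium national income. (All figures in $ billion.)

Y = 3400

Y = C + I + G = 450 + 0.61Y + 198 + 678
Y − 0.61Y = 1326
0.39Y = 1326, so Y = 1326/0.39 = 3400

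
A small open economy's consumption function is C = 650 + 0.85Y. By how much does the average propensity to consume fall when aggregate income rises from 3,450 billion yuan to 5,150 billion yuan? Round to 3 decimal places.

At Y = 3450: C = 650 + 0.85(3450) = 3582.5, APC = 3582.5/3450 = 1.0384
At Y = 5150: C = 5027.5, APC = 5027.5/5150 = 0.9762
Fall in APC = 1.0384 − 0.9762 = 0.0622 ≈ 0.062

ΔAPC = 0.062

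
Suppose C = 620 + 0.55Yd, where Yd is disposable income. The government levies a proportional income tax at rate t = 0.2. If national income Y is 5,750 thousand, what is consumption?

C = 3150

Yd = (1 − 0.2)(5750) = 0.8(5750) = 4600
C = 620 + 0.55(4600) = 620 + 2530 = 3150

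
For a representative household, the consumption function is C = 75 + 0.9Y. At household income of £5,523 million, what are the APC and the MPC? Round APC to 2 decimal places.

APC = 0.91; MPC = 0.9

MPC = 0.9 (the slope of the consumption function)
C = 75 + 0.9(5523) = 5045.7, so APC = 5045.7/5523 = 0.91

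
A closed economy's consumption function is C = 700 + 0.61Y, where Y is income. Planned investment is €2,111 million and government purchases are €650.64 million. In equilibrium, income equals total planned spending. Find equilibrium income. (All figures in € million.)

Y = 8876

Y = C + I + G = 700 + 0.61Y + 2111 + 650.64
Y − 0.61Y = 3461.64
0.39Y = 3461.64, so Y = 3461.64/0.39 = 8876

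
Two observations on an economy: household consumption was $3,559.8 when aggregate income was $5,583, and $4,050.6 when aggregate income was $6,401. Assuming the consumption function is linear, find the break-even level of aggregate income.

MPC = (4050.6 − 3559.8)/(6401 − 5583) = 490.8/818 = 0.6
a = 3559.8 − 0.6(5583) = 3559.8 − 3349.8 = 210
Break-even: Y = a/(1−MPC) = 210/0.4 = 525

Y = 525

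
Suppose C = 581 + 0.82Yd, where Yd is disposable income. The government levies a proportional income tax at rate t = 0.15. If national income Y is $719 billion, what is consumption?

C = 1082.143

Yd = (1 − 0.15)(719) = 0.85(719) = 611.15
C = 581 + 0.82(611.15) = 581 + 501.143 = 1082.143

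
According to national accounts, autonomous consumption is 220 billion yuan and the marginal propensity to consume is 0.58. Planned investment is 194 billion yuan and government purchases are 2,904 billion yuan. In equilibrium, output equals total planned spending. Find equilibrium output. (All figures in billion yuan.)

Y = 7900

Y = C + I + G = 220 + 0.58Y + 194 + 2904
Y − 0.58Y = 3318
0.42Y = 3318, so Y = 3318/0.42 = 7900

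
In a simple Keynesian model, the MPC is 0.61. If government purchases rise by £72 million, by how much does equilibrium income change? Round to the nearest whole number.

ΔY ≈ 185

The multiplier is 1/(1 − MPC) = 1/0.39.
ΔY = 72/0.39 = 184.62 ≈ 185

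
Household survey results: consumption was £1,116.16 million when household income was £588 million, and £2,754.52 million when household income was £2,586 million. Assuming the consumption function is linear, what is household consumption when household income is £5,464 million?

C = 5114.48

MPC = (2754.52 − 1116.16)/(2586 − 588) = 1638.36/1998 = 0.82
a = 1116.16 − 0.82(588) = 1116.16 − 482.16 = 634
C = 634 + 0.82(5464) = 634 + 4480.48 = 5114.48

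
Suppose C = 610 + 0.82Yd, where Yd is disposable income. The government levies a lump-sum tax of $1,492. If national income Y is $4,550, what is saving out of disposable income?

Yd = Y − T = 4550 − 1492 = 3058
C = 610 + 0.82(3058) = 610 + 2507.56 = 3117.56
S = Yd − C = 3058 − 3117.56 = -59.56

S = -59.56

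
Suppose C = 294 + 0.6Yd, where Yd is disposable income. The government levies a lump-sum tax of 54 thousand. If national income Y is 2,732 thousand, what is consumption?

C = 1900.8

Yd = Y − T = 2732 − 54 = 2678
C = 294 + 0.6(2678) = 294 + 1606.8 = 1900.8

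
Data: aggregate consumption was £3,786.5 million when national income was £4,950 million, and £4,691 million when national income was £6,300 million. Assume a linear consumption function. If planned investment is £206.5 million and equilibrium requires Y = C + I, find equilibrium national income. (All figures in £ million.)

Y = 2050

MPC = (4691 − 3786.5)/(6300 − 4950) = 904.5/1350 = 0.67
a = 3786.5 − 0.67(4950) = 470
Equilibrium: Y = 470 + 0.67Y + 206.5
0.33Y = 676.5, so Y = 676.5/0.33 = 2050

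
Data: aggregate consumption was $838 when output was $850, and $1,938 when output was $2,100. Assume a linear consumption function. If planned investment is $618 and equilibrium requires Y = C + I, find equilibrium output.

Y = 5900

MPC = (1938 − 838)/(2100 − 850) = 1100/1250 = 0.88
a = 838 − 0.88(850) = 90
Equilibrium: Y = 90 + 0.88Y + 618
0.12Y = 708, so Y = 708/0.12 = 5900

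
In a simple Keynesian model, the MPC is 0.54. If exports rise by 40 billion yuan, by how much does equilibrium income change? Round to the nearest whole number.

The multiplier is 1/(1 − MPC) = 1/0.46.
ΔY = 40/0.46 = 86.96 ≈ 87

ΔY ≈ 87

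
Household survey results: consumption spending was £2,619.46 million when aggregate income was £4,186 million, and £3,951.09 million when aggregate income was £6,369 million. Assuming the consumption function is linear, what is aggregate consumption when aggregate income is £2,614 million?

MPC = (3951.09 − 2619.46)/(6369 − 4186) = 1331.63/2183 = 0.61
a = 2619.46 − 0.61(4186) = 2619.46 − 2553.46 = 66
C = 66 + 0.61(2614) = 66 + 1594.54 = 1660.54

C = 1660.54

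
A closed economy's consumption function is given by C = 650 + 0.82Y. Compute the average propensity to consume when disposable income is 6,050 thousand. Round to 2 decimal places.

C = 650 + 0.82(6050) = 5611
APC = C/Y = 5611/6050 = 0.93

APC = 0.93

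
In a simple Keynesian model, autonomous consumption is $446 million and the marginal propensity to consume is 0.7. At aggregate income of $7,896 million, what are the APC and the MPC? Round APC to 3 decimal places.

APC = 0.756; MPC = 0.7

MPC = 0.7 (the slope of the consumption function)
C = 446 + 0.7(7896) = 5973.2, so APC = 5973.2/7896 = 0.756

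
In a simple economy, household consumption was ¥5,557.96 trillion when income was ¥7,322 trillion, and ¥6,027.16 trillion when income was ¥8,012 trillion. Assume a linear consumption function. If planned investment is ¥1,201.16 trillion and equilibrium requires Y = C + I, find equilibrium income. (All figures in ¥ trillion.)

Y = 5563

MPC = (6027.16 − 5557.96)/(8012 − 7322) = 469.2/690 = 0.68
a = 5557.96 − 0.68(7322) = 579
Equilibrium: Y = 579 + 0.68Y + 1201.16
0.32Y = 1780.16, so Y = 1780.16/0.32 = 5563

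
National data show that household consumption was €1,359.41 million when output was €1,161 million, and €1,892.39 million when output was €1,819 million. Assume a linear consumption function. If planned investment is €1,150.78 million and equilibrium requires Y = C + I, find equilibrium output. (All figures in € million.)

MPC = (1892.39 − 1359.41)/(1819 − 1161) = 532.98/658 = 0.81
a = 1359.41 − 0.81(1161) = 419
Equilibrium: Y = 419 + 0.81Y + 1150.78
0.19Y = 1569.78, so Y = 1569.78/0.19 = 8262

Y = 8262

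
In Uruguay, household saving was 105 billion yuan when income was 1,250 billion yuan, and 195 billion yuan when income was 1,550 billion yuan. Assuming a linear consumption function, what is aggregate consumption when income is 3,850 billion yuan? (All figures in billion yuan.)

MPS = ΔS/ΔY = (195 − 105)/(1550 − 1250) = 90/300 = 0.3
MPC = 1 − MPS = 0.7
Autonomous saving = 105 − 0.3(1250) = -270, so a = 270
C = 270 + 0.7(3850) = 270 + 2695 = 2965

C = 2965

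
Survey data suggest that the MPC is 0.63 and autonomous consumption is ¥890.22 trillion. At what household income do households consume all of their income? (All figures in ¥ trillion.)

Y = 2406

At break-even, C = Y: 890.22 + 0.63Y = Y
0.37Y = 890.22, so Y = 890.22/0.37 = 2406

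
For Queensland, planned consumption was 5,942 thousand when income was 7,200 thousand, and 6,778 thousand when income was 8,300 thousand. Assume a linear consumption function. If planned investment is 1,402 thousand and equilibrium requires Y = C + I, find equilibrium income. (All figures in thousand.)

Y = 7800

MPC = (6778 − 5942)/(8300 − 7200) = 836/1100 = 0.76
a = 5942 − 0.76(7200) = 470
Equilibrium: Y = 470 + 0.76Y + 1402
0.24Y = 1872, so Y = 1872/0.24 = 7800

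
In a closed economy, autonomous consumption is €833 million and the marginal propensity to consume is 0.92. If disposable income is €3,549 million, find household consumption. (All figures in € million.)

C = 4098.08

C = 833 + 0.92(3549) = 833 + 3265.08 = 4098.08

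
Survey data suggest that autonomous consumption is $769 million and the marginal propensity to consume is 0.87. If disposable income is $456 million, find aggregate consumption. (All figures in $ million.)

C = 1165.72

C = 769 + 0.87(456) = 769 + 396.72 = 1165.72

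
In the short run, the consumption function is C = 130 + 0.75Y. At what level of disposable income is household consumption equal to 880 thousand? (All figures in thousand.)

130 + 0.75Y = 880
0.75Y = 750, so Y = 750/0.75 = 1000

Y = 1000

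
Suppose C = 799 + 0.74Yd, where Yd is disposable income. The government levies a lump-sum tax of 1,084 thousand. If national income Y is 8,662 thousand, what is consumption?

C = 6406.72

Yd = Y − T = 8662 − 1084 = 7578
C = 799 + 0.74(7578) = 799 + 5607.72 = 6406.72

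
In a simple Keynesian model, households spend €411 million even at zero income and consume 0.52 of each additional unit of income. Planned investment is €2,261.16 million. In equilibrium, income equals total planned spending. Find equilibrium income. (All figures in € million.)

Y = C + I = 411 + 0.52Y + 2261.16
Y − 0.52Y = 2672.16
0.48Y = 2672.16, so Y = 2672.16/0.48 = 5567

Y = 5567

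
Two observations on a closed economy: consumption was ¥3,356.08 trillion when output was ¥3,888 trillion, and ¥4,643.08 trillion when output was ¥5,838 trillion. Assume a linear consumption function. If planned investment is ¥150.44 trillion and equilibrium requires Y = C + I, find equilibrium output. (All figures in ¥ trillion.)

MPC = (4643.08 − 3356.08)/(5838 − 3888) = 1287/1950 = 0.66
a = 3356.08 − 0.66(3888) = 790
Equilibrium: Y = 790 + 0.66Y + 150.44
0.34Y = 940.44, so Y = 940.44/0.34 = 2766

Y = 2766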